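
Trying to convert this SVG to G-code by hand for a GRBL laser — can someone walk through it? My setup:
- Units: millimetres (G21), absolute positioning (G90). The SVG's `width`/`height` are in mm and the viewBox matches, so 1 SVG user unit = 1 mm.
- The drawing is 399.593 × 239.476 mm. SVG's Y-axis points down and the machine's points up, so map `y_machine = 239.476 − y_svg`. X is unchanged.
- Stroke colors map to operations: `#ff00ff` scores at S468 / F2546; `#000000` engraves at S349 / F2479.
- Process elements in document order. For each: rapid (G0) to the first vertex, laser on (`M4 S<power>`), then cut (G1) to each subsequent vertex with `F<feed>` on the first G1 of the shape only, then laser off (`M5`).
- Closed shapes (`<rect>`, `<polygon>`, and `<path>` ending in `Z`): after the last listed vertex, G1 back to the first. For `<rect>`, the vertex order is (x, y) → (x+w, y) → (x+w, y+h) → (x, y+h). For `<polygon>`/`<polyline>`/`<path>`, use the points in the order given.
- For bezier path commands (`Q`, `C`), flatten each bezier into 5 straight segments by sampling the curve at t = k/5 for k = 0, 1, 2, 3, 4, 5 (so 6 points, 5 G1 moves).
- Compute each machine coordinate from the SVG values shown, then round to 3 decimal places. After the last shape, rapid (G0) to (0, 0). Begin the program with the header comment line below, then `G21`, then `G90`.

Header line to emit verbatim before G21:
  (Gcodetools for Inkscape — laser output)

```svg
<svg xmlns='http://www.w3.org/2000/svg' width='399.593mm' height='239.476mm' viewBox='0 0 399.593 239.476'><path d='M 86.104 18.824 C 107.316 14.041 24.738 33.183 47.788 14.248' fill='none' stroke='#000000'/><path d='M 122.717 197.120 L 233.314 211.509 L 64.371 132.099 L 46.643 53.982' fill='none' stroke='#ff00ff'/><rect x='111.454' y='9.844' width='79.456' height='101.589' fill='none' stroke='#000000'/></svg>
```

(Gcodetools for Inkscape — laser output)
G21
G90
G0 X86.104 Y220.652
M4 S349
G1 X88.052 Y221.147 F2479
G1 X75.142 Y218.876
G1 X57.427 Y216.815
G1 X44.958 Y217.940
G1 X47.788 Y225.228
M5
G0 X122.717 Y42.356
M4 S468
G1 X233.314 Y27.967 F2546
G1 X64.371 Y107.377
G1 X46.643 Y185.494
M5
G0 X111.454 Y229.632
M4 S349
G1 X190.910 Y229.632 F2479
G1 X190.910 Y128.043
G1 X111.454 Y128.043
G1 X111.454 Y229.632
M5
G0 X0.000 Y0.000

viewBox `0 0 399.593 239.476` with mm width/height → 1 unit = 1 mm. Flip: y_m = 239.476 − y_svg.

**Shape 1** — `<path>` cubic bezier, stroke `#000000` → engrave (S349, F2479). Control points (SVG): P0=(86.104,18.824), P1=(107.316,14.041), P2=(24.738,33.183), P3=(47.788,14.248); sampled at t=k/5. Machine vertices: (86.104,220.652) → (88.052,221.147) → (75.142,218.876) → (57.427,216.815) → (44.958,217.940) → (47.788,225.228). Open path.

**Shape 2** — `<path>` open polyline, stroke `#ff00ff` → score (S468, F2546). Machine vertices: (122.717,42.356) → (233.314,27.967) → (64.371,107.377) → (46.643,185.494). Open path.

**Shape 3** — `<rect>` rectangle, stroke `#000000` → engrave (S349, F2479). Machine vertices: (111.454,229.632) → (190.910,229.632) → (190.910,128.043) → (111.454,128.043) → (111.454,229.632). Closed: final G1 returns to the first vertex.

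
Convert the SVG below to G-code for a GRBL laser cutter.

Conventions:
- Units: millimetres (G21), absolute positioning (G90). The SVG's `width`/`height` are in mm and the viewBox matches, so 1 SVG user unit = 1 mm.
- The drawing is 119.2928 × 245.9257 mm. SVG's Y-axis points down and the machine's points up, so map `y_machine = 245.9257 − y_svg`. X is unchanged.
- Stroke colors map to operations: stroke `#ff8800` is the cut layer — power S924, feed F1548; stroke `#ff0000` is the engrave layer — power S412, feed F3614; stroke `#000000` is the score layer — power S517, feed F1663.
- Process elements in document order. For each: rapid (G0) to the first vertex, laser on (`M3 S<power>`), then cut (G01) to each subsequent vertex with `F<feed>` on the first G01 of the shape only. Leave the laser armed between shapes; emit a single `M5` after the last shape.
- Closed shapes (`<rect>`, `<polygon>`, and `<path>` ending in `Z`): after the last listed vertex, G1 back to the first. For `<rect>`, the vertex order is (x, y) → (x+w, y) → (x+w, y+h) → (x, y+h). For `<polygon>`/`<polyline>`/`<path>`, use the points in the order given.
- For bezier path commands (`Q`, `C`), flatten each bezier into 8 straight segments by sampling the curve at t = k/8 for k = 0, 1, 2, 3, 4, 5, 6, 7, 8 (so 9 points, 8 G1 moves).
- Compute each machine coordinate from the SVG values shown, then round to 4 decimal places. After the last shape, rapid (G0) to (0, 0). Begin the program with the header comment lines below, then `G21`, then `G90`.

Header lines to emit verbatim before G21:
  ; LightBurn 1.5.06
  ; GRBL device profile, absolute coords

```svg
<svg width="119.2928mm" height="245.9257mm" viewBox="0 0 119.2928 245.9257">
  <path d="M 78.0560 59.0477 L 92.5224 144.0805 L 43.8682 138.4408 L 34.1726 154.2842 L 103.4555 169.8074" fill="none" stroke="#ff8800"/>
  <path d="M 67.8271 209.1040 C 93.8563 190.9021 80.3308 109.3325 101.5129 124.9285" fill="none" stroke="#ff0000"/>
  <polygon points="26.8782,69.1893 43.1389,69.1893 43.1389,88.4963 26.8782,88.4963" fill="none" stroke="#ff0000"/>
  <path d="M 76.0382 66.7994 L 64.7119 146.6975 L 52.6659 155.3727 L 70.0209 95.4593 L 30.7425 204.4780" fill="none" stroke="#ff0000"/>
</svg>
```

; LightBurn 1.5.06
; GRBL device profile, absolute coords
G21
G90
G0 X78.0560 Y186.8780
M3 S924
G01 X92.5224 Y101.8452 F1548
G01 X43.8682 Y107.4849
G01 X34.1726 Y91.6415
G01 X103.4555 Y76.1183
G0 X67.8271 Y36.8217
M3 S412
G01 X75.8790 Y46.3042 F3614
G01 X81.0928 Y59.8462
G01 X84.3390 Y75.5665
G01 X86.4877 Y91.5837
G01 X88.4091 Y106.0166
G01 X90.9737 Y116.9840
G01 X95.0515 Y122.6046
G01 X101.5129 Y120.9972
G0 X26.8782 Y176.7364
M3 S412
G01 X43.1389 Y176.7364 F3614
G01 X43.1389 Y157.4294
G01 X26.8782 Y157.4294
G01 X26.8782 Y176.7364
G0 X76.0382 Y179.1263
M3 S412
G01 X64.7119 Y99.2282 F3614
G01 X52.6659 Y90.5530
G01 X70.0209 Y150.4664
G01 X30.7425 Y41.4477
M5
G0 X0.0000 Y0.0000

Since the viewBox matches the mm dimensions, user units are millimetres directly. The only transform is the Y-flip y_m = 245.9257 − y_svg.

Shape 1 is a open polyline drawn with `<path>`. Its stroke #ff8800 means cut at S924, F1548. After flipping Y the toolpath is (78.0560,186.8780) → (92.5224,101.8452) → (43.8682,107.4849) → (34.1726,91.6415) → (103.4555,76.1183).

Shape 2 is a cubic bezier drawn with `<path>`. Its stroke #ff0000 means engrave at S412, F3614. After flipping Y the toolpath is (67.8271,36.8217) → (75.8790,46.3042) → (81.0928,59.8462) → (84.3390,75.5665) → (86.4877,91.5837) → (88.4091,106.0166) → (90.9737,116.9840) → (95.0515,122.6046) → (101.5129,120.9972).

Shape 3 is a rectangle drawn with `<polygon>`. Its stroke #ff0000 means engrave at S412, F3614. After flipping Y the toolpath is (26.8782,176.7364) → (43.1389,176.7364) → (43.1389,157.4294) → (26.8782,157.4294) → (26.8782,176.7364), returning to the start.

Shape 4 is a open polyline drawn with `<path>`. Its stroke #ff0000 means engrave at S412, F3614. After flipping Y the toolpath is (76.0382,179.1263) → (64.7119,99.2282) → (52.6659,90.5530) → (70.0209,150.4664) → (30.7425,41.4477).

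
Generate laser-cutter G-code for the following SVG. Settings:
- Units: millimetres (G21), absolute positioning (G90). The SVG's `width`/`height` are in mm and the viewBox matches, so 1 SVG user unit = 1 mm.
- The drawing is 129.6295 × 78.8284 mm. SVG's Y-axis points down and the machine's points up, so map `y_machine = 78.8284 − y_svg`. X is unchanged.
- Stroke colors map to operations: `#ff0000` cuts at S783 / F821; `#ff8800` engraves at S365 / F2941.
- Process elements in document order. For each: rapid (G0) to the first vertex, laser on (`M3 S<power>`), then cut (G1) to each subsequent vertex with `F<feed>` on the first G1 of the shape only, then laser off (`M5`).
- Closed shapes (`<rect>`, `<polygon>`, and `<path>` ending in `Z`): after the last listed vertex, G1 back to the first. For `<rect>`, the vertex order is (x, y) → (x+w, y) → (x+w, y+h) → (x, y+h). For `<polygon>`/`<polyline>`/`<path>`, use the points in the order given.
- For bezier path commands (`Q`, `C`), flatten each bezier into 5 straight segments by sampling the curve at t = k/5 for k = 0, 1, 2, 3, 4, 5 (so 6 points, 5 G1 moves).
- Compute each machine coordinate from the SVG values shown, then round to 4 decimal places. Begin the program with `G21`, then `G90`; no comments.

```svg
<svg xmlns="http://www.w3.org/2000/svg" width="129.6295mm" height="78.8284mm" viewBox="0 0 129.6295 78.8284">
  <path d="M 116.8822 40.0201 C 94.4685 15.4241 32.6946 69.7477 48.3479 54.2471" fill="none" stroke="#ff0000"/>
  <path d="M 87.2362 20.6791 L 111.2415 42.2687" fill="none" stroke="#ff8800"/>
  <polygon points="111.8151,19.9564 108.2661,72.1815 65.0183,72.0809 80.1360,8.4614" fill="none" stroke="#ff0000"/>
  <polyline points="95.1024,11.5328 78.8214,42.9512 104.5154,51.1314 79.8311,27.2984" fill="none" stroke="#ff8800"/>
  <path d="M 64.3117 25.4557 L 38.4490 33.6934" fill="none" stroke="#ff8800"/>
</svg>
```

G21
G90
G0 X116.8822 Y38.8083
M3 S783
G1 X99.6451 Y45.2855 F821
G1 X78.5673 Y39.9617
G1 X59.2546 Y29.9766
G1 X47.3129 Y22.4699
G1 X48.3479 Y24.5813
M5
G0 X87.2362 Y58.1493
M3 S365
G1 X111.2415 Y36.5597 F2941
M5
G0 X111.8151 Y58.8720
M3 S783
G1 X108.2661 Y6.6469 F821
G1 X65.0183 Y6.7475
G1 X80.1360 Y70.3670
G1 X111.8151 Y58.8720
M5
G0 X95.1024 Y67.2956
M3 S365
G1 X78.8214 Y35.8772 F2941
G1 X104.5154 Y27.6970
G1 X79.8311 Y51.5300
M5
G0 X64.3117 Y53.3727
M3 S365
G1 X38.4490 Y45.1350 F2941
M5

Since the viewBox matches the mm dimensions, user units are millimetres directly. The only transform is the Y-flip y_m = 78.8284 − y_svg.

Shape 1 is a cubic bezier drawn with `<path>`. Its stroke #ff0000 means cut at S783, F821. After flipping Y the toolpath is (116.8822,38.8083) → (99.6451,45.2855) → (78.5673,39.9617) → (59.2546,29.9766) → (47.3129,22.4699) → (48.3479,24.5813).

Shape 2 is a line segment drawn with `<path>`. Its stroke #ff8800 means engrave at S365, F2941. After flipping Y the toolpath is (87.2362,58.1493) → (111.2415,36.5597).

Shape 3 is a closed polygon drawn with `<polygon>`. Its stroke #ff0000 means cut at S783, F821. After flipping Y the toolpath is (111.8151,58.8720) → (108.2661,6.6469) → (65.0183,6.7475) → (80.1360,70.3670) → (111.8151,58.8720), returning to the start.

Shape 4 is a open polyline drawn with `<polyline>`. Its stroke #ff8800 means engrave at S365, F2941. After flipping Y the toolpath is (95.1024,67.2956) → (78.8214,35.8772) → (104.5154,27.6970) → (79.8311,51.5300).

Shape 5 is a line segment drawn with `<path>`. Its stroke #ff8800 means engrave at S365, F2941. After flipping Y the toolpath is (64.3117,53.3727) → (38.4490,45.1350).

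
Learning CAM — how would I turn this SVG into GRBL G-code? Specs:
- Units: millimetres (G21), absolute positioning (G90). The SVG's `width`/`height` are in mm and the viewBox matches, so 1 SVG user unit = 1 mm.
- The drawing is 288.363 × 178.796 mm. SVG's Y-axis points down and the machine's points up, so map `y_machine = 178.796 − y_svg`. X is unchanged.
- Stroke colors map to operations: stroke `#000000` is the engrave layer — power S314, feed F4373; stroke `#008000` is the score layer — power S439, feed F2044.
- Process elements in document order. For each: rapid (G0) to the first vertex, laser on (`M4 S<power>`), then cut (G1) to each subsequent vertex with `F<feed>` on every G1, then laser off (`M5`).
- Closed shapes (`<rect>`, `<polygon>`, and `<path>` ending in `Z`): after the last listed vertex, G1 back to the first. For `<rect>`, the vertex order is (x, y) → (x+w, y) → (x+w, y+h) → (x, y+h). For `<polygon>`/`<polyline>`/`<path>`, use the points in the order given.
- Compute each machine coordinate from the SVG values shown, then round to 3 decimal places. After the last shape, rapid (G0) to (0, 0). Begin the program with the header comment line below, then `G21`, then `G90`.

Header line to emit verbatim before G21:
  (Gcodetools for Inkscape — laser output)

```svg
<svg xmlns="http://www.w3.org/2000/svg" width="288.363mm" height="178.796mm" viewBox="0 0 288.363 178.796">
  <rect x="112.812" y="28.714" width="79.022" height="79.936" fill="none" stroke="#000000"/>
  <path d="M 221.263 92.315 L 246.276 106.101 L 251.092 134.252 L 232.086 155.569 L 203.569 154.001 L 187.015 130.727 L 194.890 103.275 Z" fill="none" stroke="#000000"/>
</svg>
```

(Gcodetools for Inkscape — laser output)
G21
G90
G0 X112.812 Y150.082
M4 S314
G1 X191.834 Y150.082 F4373
G1 X191.834 Y70.146 F4373
G1 X112.812 Y70.146 F4373
G1 X112.812 Y150.082 F4373
M5
G0 X221.263 Y86.481
M4 S314
G1 X246.276 Y72.695 F4373
G1 X251.092 Y44.544 F4373
G1 X232.086 Y23.227 F4373
G1 X203.569 Y24.795 F4373
G1 X187.015 Y48.069 F4373
G1 X194.890 Y75.521 F4373
G1 X221.263 Y86.481 F4373
M5
G0 X0.000 Y0.000

viewBox `0 0 288.363 178.796` with mm width/height → 1 unit = 1 mm. Flip: y_m = 178.796 − y_svg.

**Shape 1** — `<rect>` rectangle, stroke `#000000` → engrave (S314, F4373). Machine vertices: (112.812,150.082) → (191.834,150.082) → (191.834,70.146) → (112.812,70.146) → (112.812,150.082). Closed: final G1 returns to the first vertex.

**Shape 2** — `<path>` regular polygon, stroke `#000000` → engrave (S314, F4373). Machine vertices: (221.263,86.481) → (246.276,72.695) → (251.092,44.544) → (232.086,23.227) → (203.569,24.795) → (187.015,48.069) → (194.890,75.521) → (221.263,86.481). Closed: final G1 returns to the first vertex.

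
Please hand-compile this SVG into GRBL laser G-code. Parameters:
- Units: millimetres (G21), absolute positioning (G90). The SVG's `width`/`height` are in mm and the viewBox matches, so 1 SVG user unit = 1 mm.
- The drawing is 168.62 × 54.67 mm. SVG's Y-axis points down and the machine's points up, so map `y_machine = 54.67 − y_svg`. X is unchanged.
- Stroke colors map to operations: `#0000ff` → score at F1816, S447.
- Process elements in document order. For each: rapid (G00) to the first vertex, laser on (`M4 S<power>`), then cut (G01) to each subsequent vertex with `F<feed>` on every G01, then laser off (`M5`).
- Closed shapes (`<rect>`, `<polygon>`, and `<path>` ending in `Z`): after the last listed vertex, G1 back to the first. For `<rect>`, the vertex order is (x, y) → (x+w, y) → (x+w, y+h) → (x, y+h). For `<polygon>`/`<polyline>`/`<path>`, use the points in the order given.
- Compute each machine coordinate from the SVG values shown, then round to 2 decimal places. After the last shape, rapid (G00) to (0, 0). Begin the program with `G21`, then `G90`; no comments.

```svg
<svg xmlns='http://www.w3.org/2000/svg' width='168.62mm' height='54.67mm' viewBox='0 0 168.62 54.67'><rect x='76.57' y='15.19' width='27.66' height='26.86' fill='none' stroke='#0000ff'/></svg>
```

1 u = 1 mm; y_m = 54.67 − y.

[1] `<rect>` rectangle, #0000ff→score S447 F1816: (76.57,39.48) → (104.23,39.48) → (104.23,12.62) → (76.57,12.62) → (76.57,39.48) (closed)

G21
G90
G00 X76.57 Y39.48
M4 S447
G01 X104.23 Y39.48 F1816
G01 X104.23 Y12.62 F1816
G01 X76.57 Y12.62 F1816
G01 X76.57 Y39.48 F1816
M5
G00 X0.00 Y0.00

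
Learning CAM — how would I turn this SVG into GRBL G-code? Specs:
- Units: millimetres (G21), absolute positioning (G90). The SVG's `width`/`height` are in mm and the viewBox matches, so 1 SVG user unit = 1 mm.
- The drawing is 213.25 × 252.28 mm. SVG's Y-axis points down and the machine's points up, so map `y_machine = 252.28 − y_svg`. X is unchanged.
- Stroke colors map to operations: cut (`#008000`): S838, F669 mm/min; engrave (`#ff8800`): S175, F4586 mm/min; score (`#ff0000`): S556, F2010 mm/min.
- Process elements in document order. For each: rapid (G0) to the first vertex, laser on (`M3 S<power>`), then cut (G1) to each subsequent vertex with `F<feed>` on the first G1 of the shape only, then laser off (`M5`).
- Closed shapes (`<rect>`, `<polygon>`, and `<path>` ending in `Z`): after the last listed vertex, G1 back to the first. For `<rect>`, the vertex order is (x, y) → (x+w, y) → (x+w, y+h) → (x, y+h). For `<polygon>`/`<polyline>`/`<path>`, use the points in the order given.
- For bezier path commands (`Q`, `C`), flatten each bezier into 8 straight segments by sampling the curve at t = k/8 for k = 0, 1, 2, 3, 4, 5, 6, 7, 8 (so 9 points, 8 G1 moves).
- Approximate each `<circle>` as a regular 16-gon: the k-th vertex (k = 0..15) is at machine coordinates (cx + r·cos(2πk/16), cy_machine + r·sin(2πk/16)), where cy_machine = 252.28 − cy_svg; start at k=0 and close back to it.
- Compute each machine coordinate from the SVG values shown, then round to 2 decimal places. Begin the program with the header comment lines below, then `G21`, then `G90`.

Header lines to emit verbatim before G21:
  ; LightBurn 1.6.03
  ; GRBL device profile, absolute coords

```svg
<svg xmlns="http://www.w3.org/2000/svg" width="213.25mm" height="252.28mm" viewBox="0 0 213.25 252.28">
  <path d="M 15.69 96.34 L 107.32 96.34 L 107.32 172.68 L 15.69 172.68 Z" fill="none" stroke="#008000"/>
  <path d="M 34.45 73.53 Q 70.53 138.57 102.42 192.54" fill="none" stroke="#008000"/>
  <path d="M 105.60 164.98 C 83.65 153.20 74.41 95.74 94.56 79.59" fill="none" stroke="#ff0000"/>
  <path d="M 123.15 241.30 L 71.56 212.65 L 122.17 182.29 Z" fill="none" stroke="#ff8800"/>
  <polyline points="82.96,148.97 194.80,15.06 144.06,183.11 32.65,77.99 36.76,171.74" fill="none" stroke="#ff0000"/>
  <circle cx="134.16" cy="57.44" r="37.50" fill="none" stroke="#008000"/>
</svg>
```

viewBox `0 0 213.25 252.28` with mm width/height → 1 unit = 1 mm. Flip: y_m = 252.28 − y_svg.

**Shape 1** — `<path>` rectangle, stroke `#008000` → cut (S838, F669). Machine vertices: (15.69,155.94) → (107.32,155.94) → (107.32,79.60) → (15.69,79.60) → (15.69,155.94). Closed: final G1 returns to the first vertex.

**Shape 2** — `<path>` quadratic bezier, stroke `#008000` → cut (S838, F669). Control points (SVG): P0=(34.45,73.53), P1=(70.53,138.57), P2=(102.42,192.54); sampled at t=k/8. Machine vertices: (34.45,178.75) → (43.40,162.66) → (52.23,146.92) → (60.92,131.53) → (69.48,116.48) → (77.91,101.77) → (86.21,87.42) → (94.38,73.41) → (102.42,59.74). Open path.

**Shape 3** — `<path>` cubic bezier, stroke `#ff0000` → score (S556, F2010). Control points (SVG): P0=(105.60,164.98), P1=(83.65,153.20), P2=(74.41,95.74), P3=(94.56,79.59); sampled at t=k/8. Machine vertices: (105.60,87.30) → (98.00,93.69) → (91.78,103.34) → (87.15,115.24) → (84.29,128.36) → (83.41,141.68) → (84.70,154.19) → (88.35,164.87) → (94.56,172.69). Open path.

**Shape 4** — `<path>` regular polygon, stroke `#ff8800` → engrave (S175, F4586). Machine vertices: (123.15,10.98) → (71.56,39.63) → (122.17,69.99) → (123.15,10.98). Closed: final G1 returns to the first vertex.

**Shape 5** — `<polyline>` open polyline, stroke `#ff0000` → score (S556, F2010). Machine vertices: (82.96,103.31) → (194.80,237.22) → (144.06,69.17) → (32.65,174.29) → (36.76,80.54). Open path.

**Shape 6** — `<circle>` circle, stroke `#008000` → cut (S838, F669). Machine vertices: (171.66,194.84) → (168.81,209.19) → (160.68,221.36) → (148.51,229.49) → (134.16,232.34) → (119.81,229.49) → (107.64,221.36) → (99.51,209.19) → (96.66,194.84) → (99.51,180.49) → (107.64,168.32) → (119.81,160.19) → (134.16,157.34) → (148.51,160.19) → (160.68,168.32) → (168.81,180.49) → (171.66,194.84). Closed: final G1 returns to the first vertex.

; LightBurn 1.6.03
; GRBL device profile, absolute coords
G21
G90
G0 X15.69 Y155.94
M3 S838
G1 X107.32 Y155.94 F669
G1 X107.32 Y79.60
G1 X15.69 Y79.60
G1 X15.69 Y155.94
M5
G0 X34.45 Y178.75
M3 S838
G1 X43.40 Y162.66 F669
G1 X52.23 Y146.92
G1 X60.92 Y131.53
G1 X69.48 Y116.48
G1 X77.91 Y101.77
G1 X86.21 Y87.42
G1 X94.38 Y73.41
G1 X102.42 Y59.74
M5
G0 X105.60 Y87.30
M3 S556
G1 X98.00 Y93.69 F2010
G1 X91.78 Y103.34
G1 X87.15 Y115.24
G1 X84.29 Y128.36
G1 X83.41 Y141.68
G1 X84.70 Y154.19
G1 X88.35 Y164.87
G1 X94.56 Y172.69
M5
G0 X123.15 Y10.98
M3 S175
G1 X71.56 Y39.63 F4586
G1 X122.17 Y69.99
G1 X123.15 Y10.98
M5
G0 X82.96 Y103.31
M3 S556
G1 X194.80 Y237.22 F2010
G1 X144.06 Y69.17
G1 X32.65 Y174.29
G1 X36.76 Y80.54
M5
G0 X171.66 Y194.84
M3 S838
G1 X168.81 Y209.19 F669
G1 X160.68 Y221.36
G1 X148.51 Y229.49
G1 X134.16 Y232.34
G1 X119.81 Y229.49
G1 X107.64 Y221.36
G1 X99.51 Y209.19
G1 X96.66 Y194.84
G1 X99.51 Y180.49
G1 X107.64 Y168.32
G1 X119.81 Y160.19
G1 X134.16 Y157.34
G1 X148.51 Y160.19
G1 X160.68 Y168.32
G1 X168.81 Y180.49
G1 X171.66 Y194.84
M5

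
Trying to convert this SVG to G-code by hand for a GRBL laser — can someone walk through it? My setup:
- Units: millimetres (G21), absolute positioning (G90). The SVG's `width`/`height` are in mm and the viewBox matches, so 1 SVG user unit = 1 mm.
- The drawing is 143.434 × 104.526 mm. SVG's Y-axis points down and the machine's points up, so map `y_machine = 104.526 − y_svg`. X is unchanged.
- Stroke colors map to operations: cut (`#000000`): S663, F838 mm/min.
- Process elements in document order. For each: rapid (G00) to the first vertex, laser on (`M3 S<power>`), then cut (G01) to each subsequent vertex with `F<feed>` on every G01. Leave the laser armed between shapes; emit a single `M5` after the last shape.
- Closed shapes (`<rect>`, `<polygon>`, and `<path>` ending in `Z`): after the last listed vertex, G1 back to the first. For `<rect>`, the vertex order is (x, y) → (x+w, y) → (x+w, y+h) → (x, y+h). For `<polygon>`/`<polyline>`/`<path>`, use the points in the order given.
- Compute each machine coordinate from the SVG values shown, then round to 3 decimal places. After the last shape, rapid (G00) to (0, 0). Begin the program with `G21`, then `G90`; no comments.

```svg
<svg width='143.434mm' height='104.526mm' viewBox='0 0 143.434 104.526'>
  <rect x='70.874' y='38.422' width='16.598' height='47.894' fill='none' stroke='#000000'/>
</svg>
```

viewBox `0 0 143.434 104.526` with mm width/height → 1 unit = 1 mm. Flip: y_m = 104.526 − y_svg.

**Shape 1** — `<rect>` rectangle, stroke `#000000` → cut (S663, F838). Machine vertices: (70.874,66.104) → (87.472,66.104) → (87.472,18.210) → (70.874,18.210) → (70.874,66.104). Closed: final G1 returns to the first vertex.

G21
G90
G00 X70.874 Y66.104
M3 S663
G01 X87.472 Y66.104 F838
G01 X87.472 Y18.210 F838
G01 X70.874 Y18.210 F838
G01 X70.874 Y66.104 F838
M5
G00 X0.000 Y0.000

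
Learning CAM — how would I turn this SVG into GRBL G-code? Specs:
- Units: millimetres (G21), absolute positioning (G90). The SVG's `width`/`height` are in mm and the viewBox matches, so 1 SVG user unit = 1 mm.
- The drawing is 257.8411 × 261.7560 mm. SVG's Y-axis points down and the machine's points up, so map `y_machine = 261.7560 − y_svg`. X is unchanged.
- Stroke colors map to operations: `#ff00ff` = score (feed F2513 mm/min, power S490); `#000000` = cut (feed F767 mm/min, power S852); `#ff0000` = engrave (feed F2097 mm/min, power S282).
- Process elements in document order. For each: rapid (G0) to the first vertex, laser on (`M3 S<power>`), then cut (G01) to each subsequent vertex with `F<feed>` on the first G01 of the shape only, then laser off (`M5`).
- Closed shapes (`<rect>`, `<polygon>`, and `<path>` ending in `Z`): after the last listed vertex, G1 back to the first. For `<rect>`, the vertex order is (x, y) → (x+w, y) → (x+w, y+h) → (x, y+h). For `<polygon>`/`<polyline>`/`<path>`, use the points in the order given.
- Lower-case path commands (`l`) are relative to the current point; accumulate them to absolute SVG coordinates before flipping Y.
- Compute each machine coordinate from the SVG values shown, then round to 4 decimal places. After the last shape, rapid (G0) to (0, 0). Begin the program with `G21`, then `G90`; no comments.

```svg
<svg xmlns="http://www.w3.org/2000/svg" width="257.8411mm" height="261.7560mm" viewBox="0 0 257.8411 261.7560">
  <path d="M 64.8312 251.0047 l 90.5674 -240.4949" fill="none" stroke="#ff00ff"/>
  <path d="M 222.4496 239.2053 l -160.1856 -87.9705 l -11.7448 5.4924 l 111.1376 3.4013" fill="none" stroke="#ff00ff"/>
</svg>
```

Since the viewBox matches the mm dimensions, user units are millimetres directly. The only transform is the Y-flip y_m = 261.7560 − y_svg.

Shape 1 is a line segment drawn with `<path>`. Its stroke #ff00ff means score at S490, F2513. After flipping Y the toolpath is (64.8312,10.7513) → (155.3986,251.2462).

Shape 2 is a open polyline drawn with `<path>`. Its stroke #ff00ff means score at S490, F2513. After flipping Y the toolpath is (222.4496,22.5507) → (62.2640,110.5212) → (50.5192,105.0288) → (161.6568,101.6275).

G21
G90
G0 X64.8312 Y10.7513
M3 S490
G01 X155.3986 Y251.2462 F2513
M5
G0 X222.4496 Y22.5507
M3 S490
G01 X62.2640 Y110.5212 F2513
G01 X50.5192 Y105.0288
G01 X161.6568 Y101.6275
M5
G0 X0.0000 Y0.0000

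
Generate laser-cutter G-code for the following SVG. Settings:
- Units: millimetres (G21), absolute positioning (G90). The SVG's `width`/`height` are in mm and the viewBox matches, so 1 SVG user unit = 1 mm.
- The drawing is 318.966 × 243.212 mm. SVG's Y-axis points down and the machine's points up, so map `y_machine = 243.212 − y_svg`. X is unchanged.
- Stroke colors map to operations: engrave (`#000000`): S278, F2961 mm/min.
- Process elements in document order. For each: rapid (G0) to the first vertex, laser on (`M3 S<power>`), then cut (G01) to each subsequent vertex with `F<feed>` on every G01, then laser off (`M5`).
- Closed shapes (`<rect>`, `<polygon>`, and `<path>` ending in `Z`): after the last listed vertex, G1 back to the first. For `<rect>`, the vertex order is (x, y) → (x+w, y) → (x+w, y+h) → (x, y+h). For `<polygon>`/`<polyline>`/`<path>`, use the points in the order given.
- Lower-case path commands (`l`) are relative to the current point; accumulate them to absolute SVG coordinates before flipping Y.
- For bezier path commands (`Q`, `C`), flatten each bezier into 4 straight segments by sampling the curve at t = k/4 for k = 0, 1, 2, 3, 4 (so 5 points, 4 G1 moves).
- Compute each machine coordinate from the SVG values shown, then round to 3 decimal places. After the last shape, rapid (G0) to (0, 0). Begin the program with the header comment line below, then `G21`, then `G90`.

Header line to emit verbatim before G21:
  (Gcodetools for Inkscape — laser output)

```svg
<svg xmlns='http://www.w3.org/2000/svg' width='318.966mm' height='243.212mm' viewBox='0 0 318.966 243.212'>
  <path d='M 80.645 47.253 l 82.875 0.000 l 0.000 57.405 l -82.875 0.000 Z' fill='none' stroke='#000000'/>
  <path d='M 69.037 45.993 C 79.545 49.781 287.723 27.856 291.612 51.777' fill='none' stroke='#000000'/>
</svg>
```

(Gcodetools for Inkscape — laser output)
G21
G90
G0 X80.645 Y195.959
M3 S278
G01 X163.520 Y195.959 F2961
G01 X163.520 Y138.554 F2961
G01 X80.645 Y138.554 F2961
G01 X80.645 Y195.959 F2961
M5
G0 X69.037 Y197.219
M3 S278
G01 X107.701 Y198.081 F2961
G01 X182.807 Y201.877 F2961
G01 X256.672 Y201.898 F2961
G01 X291.612 Y191.435 F2961
M5
G0 X0.000 Y0.000

1 u = 1 mm; y_m = 243.212 − y.

[1] `<path>` rectangle, #000000→engrave S278 F2961: (80.645,195.959) → (163.520,195.959) → (163.520,138.554) → (80.645,138.554) → (80.645,195.959) (closed)

[2] `<path>` cubic bezier, #000000→engrave S278 F2961: (69.037,197.219) → (107.701,198.081) → (182.807,201.877) → (256.672,201.898) → (291.612,191.435)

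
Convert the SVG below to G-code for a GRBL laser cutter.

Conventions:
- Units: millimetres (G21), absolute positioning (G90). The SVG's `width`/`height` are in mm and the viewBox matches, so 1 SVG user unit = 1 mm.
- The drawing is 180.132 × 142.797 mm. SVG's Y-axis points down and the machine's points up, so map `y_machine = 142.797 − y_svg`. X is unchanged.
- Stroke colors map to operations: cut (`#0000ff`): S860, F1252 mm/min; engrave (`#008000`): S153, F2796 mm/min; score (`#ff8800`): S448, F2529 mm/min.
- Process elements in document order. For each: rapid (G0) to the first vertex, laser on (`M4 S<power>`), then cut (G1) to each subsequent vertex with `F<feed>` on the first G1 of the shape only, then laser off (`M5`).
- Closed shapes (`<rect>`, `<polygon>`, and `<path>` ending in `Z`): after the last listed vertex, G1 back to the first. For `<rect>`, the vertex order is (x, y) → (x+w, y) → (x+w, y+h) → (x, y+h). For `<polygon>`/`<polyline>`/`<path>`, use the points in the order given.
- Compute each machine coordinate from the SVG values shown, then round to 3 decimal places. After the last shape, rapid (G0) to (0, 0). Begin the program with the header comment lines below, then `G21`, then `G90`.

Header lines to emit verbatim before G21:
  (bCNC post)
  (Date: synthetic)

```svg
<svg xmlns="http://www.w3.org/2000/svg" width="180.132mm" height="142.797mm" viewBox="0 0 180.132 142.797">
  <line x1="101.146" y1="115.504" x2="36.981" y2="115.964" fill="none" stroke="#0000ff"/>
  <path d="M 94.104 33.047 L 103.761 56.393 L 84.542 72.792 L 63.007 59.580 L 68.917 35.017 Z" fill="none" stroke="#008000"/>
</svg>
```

(bCNC post)
(Date: synthetic)
G21
G90
G0 X101.146 Y27.293
M4 S860
G1 X36.981 Y26.833 F1252
M5
G0 X94.104 Y109.750
M4 S153
G1 X103.761 Y86.404 F2796
G1 X84.542 Y70.005
G1 X63.007 Y83.217
G1 X68.917 Y107.780
G1 X94.104 Y109.750
M5
G0 X0.000 Y0.000

viewBox `0 0 180.132 142.797` with mm width/height → 1 unit = 1 mm. Flip: y_m = 142.797 − y_svg.

**Shape 1** — `<line>` line segment, stroke `#0000ff` → cut (S860, F1252). Machine vertices: (101.146,27.293) → (36.981,26.833). Open path.

**Shape 2** — `<path>` regular polygon, stroke `#008000` → engrave (S153, F2796). Machine vertices: (94.104,109.750) → (103.761,86.404) → (84.542,70.005) → (63.007,83.217) → (68.917,107.780) → (94.104,109.750). Closed: final G1 returns to the first vertex.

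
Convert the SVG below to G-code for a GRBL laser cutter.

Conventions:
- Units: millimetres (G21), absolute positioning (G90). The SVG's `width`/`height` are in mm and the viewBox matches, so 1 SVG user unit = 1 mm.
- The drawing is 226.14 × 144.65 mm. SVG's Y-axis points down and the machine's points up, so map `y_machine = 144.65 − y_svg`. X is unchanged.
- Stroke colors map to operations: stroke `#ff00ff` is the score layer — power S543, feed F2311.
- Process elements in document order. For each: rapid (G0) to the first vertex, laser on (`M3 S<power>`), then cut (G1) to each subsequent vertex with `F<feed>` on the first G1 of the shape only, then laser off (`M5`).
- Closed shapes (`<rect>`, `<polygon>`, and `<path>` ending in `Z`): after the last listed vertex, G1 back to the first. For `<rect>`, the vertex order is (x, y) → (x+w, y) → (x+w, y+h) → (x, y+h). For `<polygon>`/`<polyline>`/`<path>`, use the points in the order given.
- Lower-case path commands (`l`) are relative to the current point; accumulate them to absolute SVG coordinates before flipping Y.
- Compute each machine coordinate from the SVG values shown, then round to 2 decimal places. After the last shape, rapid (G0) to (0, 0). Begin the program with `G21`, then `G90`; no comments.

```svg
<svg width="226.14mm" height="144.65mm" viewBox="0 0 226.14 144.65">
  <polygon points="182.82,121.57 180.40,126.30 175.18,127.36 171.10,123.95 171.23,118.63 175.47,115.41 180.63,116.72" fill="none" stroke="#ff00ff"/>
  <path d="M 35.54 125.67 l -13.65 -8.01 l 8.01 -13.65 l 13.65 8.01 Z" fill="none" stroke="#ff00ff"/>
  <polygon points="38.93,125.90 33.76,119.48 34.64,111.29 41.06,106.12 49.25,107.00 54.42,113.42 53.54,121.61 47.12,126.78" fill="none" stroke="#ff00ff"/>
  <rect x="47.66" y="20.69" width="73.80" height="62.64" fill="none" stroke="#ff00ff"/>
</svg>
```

Since the viewBox matches the mm dimensions, user units are millimetres directly. The only transform is the Y-flip y_m = 144.65 − y_svg.

Shape 1 is a regular polygon drawn with `<polygon>`. Its stroke #ff00ff means score at S543, F2311. After flipping Y the toolpath is (182.82,23.08) → (180.40,18.35) → (175.18,17.29) → (171.10,20.70) → (171.23,26.02) → (175.47,29.24) → (180.63,27.93) → (182.82,23.08), returning to the start.

Shape 2 is a regular polygon drawn with `<path>`. Its stroke #ff00ff means score at S543, F2311. After flipping Y the toolpath is (35.54,18.98) → (21.89,26.99) → (29.90,40.64) → (43.55,32.63) → (35.54,18.98), returning to the start.

Shape 3 is a regular polygon drawn with `<polygon>`. Its stroke #ff00ff means score at S543, F2311. After flipping Y the toolpath is (38.93,18.75) → (33.76,25.17) → (34.64,33.36) → (41.06,38.53) → (49.25,37.65) → (54.42,31.23) → (53.54,23.04) → (47.12,17.87) → (38.93,18.75), returning to the start.

Shape 4 is a rectangle drawn with `<rect>`. Its stroke #ff00ff means score at S543, F2311. After flipping Y the toolpath is (47.66,123.96) → (121.46,123.96) → (121.46,61.32) → (47.66,61.32) → (47.66,123.96), returning to the start.

G21
G90
G0 X182.82 Y23.08
M3 S543
G1 X180.40 Y18.35 F2311
G1 X175.18 Y17.29
G1 X171.10 Y20.70
G1 X171.23 Y26.02
G1 X175.47 Y29.24
G1 X180.63 Y27.93
G1 X182.82 Y23.08
M5
G0 X35.54 Y18.98
M3 S543
G1 X21.89 Y26.99 F2311
G1 X29.90 Y40.64
G1 X43.55 Y32.63
G1 X35.54 Y18.98
M5
G0 X38.93 Y18.75
M3 S543
G1 X33.76 Y25.17 F2311
G1 X34.64 Y33.36
G1 X41.06 Y38.53
G1 X49.25 Y37.65
G1 X54.42 Y31.23
G1 X53.54 Y23.04
G1 X47.12 Y17.87
G1 X38.93 Y18.75
M5
G0 X47.66 Y123.96
M3 S543
G1 X121.46 Y123.96 F2311
G1 X121.46 Y61.32
G1 X47.66 Y61.32
G1 X47.66 Y123.96
M5
G0 X0.00 Y0.00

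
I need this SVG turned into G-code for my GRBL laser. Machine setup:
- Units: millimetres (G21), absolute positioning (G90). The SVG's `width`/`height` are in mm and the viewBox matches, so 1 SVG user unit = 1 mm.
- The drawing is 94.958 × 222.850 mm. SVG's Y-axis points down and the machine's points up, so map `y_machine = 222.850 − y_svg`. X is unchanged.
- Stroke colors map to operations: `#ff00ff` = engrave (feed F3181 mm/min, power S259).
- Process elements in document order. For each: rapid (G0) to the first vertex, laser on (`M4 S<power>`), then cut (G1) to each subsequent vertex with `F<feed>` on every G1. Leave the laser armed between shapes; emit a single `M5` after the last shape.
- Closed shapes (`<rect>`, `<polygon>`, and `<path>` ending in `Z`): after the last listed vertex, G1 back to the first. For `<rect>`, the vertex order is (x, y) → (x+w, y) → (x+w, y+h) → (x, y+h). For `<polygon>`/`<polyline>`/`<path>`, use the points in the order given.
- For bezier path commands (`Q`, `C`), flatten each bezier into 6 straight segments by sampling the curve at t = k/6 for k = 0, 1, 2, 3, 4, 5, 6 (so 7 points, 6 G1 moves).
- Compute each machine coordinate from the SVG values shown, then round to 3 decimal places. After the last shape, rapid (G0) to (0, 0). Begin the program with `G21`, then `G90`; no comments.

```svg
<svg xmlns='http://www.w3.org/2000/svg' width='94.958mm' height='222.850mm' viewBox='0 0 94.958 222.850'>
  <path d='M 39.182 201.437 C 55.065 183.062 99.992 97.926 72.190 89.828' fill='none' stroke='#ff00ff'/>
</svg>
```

G21
G90
G0 X39.182 Y21.413
M4 S259
G1 X49.073 Y35.498 F3181
G1 X60.977 Y56.716 F3181
G1 X72.068 Y81.071 F3181
G1 X79.518 Y104.571 F3181
G1 X80.501 Y123.219 F3181
G1 X72.190 Y133.022 F3181
M5
G0 X0.000 Y0.000

viewBox `0 0 94.958 222.850` with mm width/height → 1 unit = 1 mm. Flip: y_m = 222.850 − y_svg.

**Shape 1** — `<path>` cubic bezier, stroke `#ff00ff` → engrave (S259, F3181). Control points (SVG): P0=(39.182,201.437), P1=(55.065,183.062), P2=(99.992,97.926), P3=(72.190,89.828); sampled at t=k/6. Machine vertices: (39.182,21.413) → (49.073,35.498) → (60.977,56.716) → (72.068,81.071) → (79.518,104.571) → (80.501,123.219) → (72.190,133.022). Open path.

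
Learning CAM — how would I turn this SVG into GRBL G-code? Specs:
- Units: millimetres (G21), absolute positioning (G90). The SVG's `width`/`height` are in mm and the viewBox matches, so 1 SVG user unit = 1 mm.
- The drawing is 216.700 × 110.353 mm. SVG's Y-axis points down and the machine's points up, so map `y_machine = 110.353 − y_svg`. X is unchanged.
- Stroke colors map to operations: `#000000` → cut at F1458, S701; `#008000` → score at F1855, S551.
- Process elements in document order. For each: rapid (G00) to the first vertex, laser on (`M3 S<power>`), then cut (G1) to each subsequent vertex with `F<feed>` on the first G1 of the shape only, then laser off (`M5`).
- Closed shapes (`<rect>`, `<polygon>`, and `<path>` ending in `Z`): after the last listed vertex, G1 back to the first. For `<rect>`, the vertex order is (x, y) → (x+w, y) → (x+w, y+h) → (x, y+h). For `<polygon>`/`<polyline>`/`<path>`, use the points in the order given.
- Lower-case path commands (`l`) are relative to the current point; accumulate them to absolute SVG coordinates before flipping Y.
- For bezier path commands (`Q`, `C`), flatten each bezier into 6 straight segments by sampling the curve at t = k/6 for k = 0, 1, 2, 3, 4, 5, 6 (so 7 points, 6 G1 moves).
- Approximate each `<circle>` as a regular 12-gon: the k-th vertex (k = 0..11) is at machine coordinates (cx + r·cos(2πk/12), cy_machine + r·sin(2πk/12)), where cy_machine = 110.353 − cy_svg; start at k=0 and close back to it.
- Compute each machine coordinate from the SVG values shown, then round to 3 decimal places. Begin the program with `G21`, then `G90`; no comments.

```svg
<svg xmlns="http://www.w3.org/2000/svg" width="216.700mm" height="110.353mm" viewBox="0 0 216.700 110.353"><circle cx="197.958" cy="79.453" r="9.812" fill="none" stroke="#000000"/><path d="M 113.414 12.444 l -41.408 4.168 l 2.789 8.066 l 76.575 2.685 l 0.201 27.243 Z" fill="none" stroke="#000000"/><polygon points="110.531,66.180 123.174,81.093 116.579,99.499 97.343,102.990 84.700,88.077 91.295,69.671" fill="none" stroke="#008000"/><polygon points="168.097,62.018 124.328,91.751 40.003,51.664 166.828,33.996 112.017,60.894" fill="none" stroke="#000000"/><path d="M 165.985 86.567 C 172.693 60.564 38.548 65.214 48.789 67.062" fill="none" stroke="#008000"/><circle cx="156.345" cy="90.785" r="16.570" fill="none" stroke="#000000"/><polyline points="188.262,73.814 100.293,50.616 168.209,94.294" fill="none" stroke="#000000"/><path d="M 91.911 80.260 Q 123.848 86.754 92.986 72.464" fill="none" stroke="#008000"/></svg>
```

1 u = 1 mm; y_m = 110.353 − y.

[1] `<circle>` circle, #000000→cut S701 F1458: (207.770,30.900) → (206.455,35.806) → (202.864,39.397) → (197.958,40.712) → (193.052,39.397) → (189.461,35.806) → (188.146,30.900) → (189.461,25.994) → (193.052,22.403) → (197.958,21.088) → (202.864,22.403) → (206.455,25.994) → (207.770,30.900) (closed)

[2] `<path>` closed polygon, #000000→cut S701 F1458: (113.414,97.909) → (72.006,93.741) → (74.795,85.675) → (151.370,82.990) → (151.571,55.747) → (113.414,97.909) (closed)

[3] `<polygon>` regular polygon, #008000→score S551 F1855: (110.531,44.173) → (123.174,29.260) → (116.579,10.854) → (97.343,7.363) → (84.700,22.276) → (91.295,40.682) → (110.531,44.173) (closed)

[4] `<polygon>` closed polygon, #000000→cut S701 F1458: (168.097,48.335) → (124.328,18.602) → (40.003,58.689) → (166.828,76.357) → (112.017,49.459) → (168.097,48.335) (closed)

[5] `<path>` cubic bezier, #008000→score S551 F1855: (165.985,23.786) → (158.922,34.388) → (136.306,40.810) → (106.062,43.983) → (76.112,44.834) → (54.380,44.294) → (48.789,43.291)

[6] `<circle>` circle, #000000→cut S701 F1458: (172.915,19.568) → (170.695,27.853) → (164.630,33.918) → (156.345,36.138) → (148.060,33.918) → (141.995,27.853) → (139.775,19.568) → (141.995,11.283) → (148.060,5.218) → (156.345,2.998) → (164.630,5.218) → (170.695,11.283) → (172.915,19.568) (closed)

[7] `<polyline>` open polyline, #000000→cut S701 F1458: (188.262,36.539) → (100.293,59.737) → (168.209,16.059)

[8] `<path>` quadratic bezier, #008000→score S551 F1855: (91.911,30.093) → (100.812,28.506) → (106.225,28.073) → (108.148,28.795) → (106.583,30.672) → (101.529,33.703) → (92.986,37.889)

G21
G90
G00 X207.770 Y30.900
M3 S701
G1 X206.455 Y35.806 F1458
G1 X202.864 Y39.397
G1 X197.958 Y40.712
G1 X193.052 Y39.397
G1 X189.461 Y35.806
G1 X188.146 Y30.900
G1 X189.461 Y25.994
G1 X193.052 Y22.403
G1 X197.958 Y21.088
G1 X202.864 Y22.403
G1 X206.455 Y25.994
G1 X207.770 Y30.900
M5
G00 X113.414 Y97.909
M3 S701
G1 X72.006 Y93.741 F1458
G1 X74.795 Y85.675
G1 X151.370 Y82.990
G1 X151.571 Y55.747
G1 X113.414 Y97.909
M5
G00 X110.531 Y44.173
M3 S551
G1 X123.174 Y29.260 F1855
G1 X116.579 Y10.854
G1 X97.343 Y7.363
G1 X84.700 Y22.276
G1 X91.295 Y40.682
G1 X110.531 Y44.173
M5
G00 X168.097 Y48.335
M3 S701
G1 X124.328 Y18.602 F1458
G1 X40.003 Y58.689
G1 X166.828 Y76.357
G1 X112.017 Y49.459
G1 X168.097 Y48.335
M5
G00 X165.985 Y23.786
M3 S551
G1 X158.922 Y34.388 F1855
G1 X136.306 Y40.810
G1 X106.062 Y43.983
G1 X76.112 Y44.834
G1 X54.380 Y44.294
G1 X48.789 Y43.291
M5
G00 X172.915 Y19.568
M3 S701
G1 X170.695 Y27.853 F1458
G1 X164.630 Y33.918
G1 X156.345 Y36.138
G1 X148.060 Y33.918
G1 X141.995 Y27.853
G1 X139.775 Y19.568
G1 X141.995 Y11.283
G1 X148.060 Y5.218
G1 X156.345 Y2.998
G1 X164.630 Y5.218
G1 X170.695 Y11.283
G1 X172.915 Y19.568
M5
G00 X188.262 Y36.539
M3 S701
G1 X100.293 Y59.737 F1458
G1 X168.209 Y16.059
M5
G00 X91.911 Y30.093
M3 S551
G1 X100.812 Y28.506 F1855
G1 X106.225 Y28.073
G1 X108.148 Y28.795
G1 X106.583 Y30.672
G1 X101.529 Y33.703
G1 X92.986 Y37.889
M5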